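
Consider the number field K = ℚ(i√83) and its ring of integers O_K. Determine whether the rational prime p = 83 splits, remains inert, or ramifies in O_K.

-83 mod 4 = 1, hence disc K = -83 and O_K = ℤ[(1+√-83)/2].
83 divides disc(K) = -83, so 83 ramifies.

ramifies in O_K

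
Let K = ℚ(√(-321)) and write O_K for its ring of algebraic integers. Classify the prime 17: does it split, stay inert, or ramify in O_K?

p splits

-321 mod 4 = 3, hence disc K = 4·(-321) = -1284 and O_K = ℤ[√-321].
Since gcd(17, -1284) = 1 the prime 17 does not ramify.
Euler's criterion: (-321)^8 mod 17 = 1. Thus (-321|17) = 1.
Legendre symbol 1 ⇒ 17 is split.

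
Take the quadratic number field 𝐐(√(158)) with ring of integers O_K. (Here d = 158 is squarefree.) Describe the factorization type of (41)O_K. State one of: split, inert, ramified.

Since 158 ≢ 1 mod 4, the ring of integers is ℤ[√158] with discriminant 4·158 = 632.
disc(K) = 632 is not divisible by 41; 41 is unramified.
Euler's criterion: 158^20 mod 41 = 40. Thus (158|41) = -1.
(158/41) = -1, so 41 is inert.

inert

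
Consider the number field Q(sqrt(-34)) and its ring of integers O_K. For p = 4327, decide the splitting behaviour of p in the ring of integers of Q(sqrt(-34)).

remains prime (inert)

d = -34 ≡ 2 (mod 4), so O_K = ℤ[√-34] and disc(K) = 4d = -136.
disc(K) = -136 is not divisible by 4327; 4327 is unramified.
(-34/4327) = 4293^2163 mod 4327 = 4326, giving Legendre symbol -1.
(-34/4327) = -1, so 4327 is inert.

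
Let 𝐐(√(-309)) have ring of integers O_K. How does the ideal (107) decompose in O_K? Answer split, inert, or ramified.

p splits

Since -309 ≢ 1 mod 4, the ring of integers is ℤ[√-309] with discriminant 4·(-309) = -1236.
107 ∤ -1236, so 107 is unramified.
Compute (-309/107) via Euler: 12^((107-1)/2) mod 107 = 1, so (-309/107) = 1.
(-309/107) = 1, so 107 splits.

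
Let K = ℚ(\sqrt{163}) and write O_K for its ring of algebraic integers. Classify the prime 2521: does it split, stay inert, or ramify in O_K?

Since 163 ≢ 1 mod 4, the ring of integers is ℤ[√163] with discriminant 4·163 = 652.
2521 ∤ 652, so 2521 is unramified.
Compute (163/2521) via Euler: 163^((2521-1)/2) mod 2521 = 2520, so (163/2521) = -1.
(163/2521) = -1, so 2521 is inert.

inert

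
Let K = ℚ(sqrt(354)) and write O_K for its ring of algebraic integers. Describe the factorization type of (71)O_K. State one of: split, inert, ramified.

inert

d = 354 ≡ 2 (mod 4), so O_K = ℤ[√354] and disc(K) = 4d = 1416.
disc(K) = 1416 is not divisible by 71; 71 is unramified.
Euler's criterion: 354^35 mod 71 = 70. Thus (354|71) = -1.
Legendre symbol -1 ⇒ 71 is inert.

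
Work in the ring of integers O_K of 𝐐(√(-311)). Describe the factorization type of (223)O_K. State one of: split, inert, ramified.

d = -311 ≡ 1 (mod 4), so O_K = ℤ[(1+√-311)/2] and disc(K) = d = -311.
disc(K) = -311 is not divisible by 223; 223 is unramified.
Euler's criterion: (-311)^111 mod 223 = 1. Thus (-311|223) = 1.
(-311/223) = 1, so 223 splits.

splits completely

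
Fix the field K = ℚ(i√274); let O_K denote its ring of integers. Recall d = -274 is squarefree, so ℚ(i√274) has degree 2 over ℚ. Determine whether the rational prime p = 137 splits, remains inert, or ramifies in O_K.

ramifies in O_K

Since -274 ≢ 1 mod 4, the ring of integers is ℤ[√-274] with discriminant 4·(-274) = -1096.
disc(K) = -1096 = 137·(-8), so p = 137 is ramified.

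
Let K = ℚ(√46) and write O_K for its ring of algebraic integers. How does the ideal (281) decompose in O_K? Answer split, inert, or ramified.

p is inert

d = 46 ≡ 2 (mod 4), so O_K = ℤ[√46] and disc(K) = 4d = 184.
disc(K) = 184 is not divisible by 281; 281 is unramified.
(46/281) = 46^140 mod 281 = 280, giving Legendre symbol -1.
(46/281) = -1, so 281 is inert.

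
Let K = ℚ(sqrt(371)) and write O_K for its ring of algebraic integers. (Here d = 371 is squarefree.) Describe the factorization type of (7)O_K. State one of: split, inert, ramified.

Since 371 ≢ 1 mod 4, the ring of integers is ℤ[√371] with discriminant 4·371 = 1484.
disc(K) = 1484 = 7·212, so p = 7 is ramified.

p ramifies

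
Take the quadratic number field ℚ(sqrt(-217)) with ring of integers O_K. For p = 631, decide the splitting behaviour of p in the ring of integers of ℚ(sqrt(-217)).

Since -217 ≢ 1 mod 4, the ring of integers is ℤ[√-217] with discriminant 4·(-217) = -868.
631 ∤ -868, so 631 is unramified.
(-217/631) = 414^315 mod 631 = 1, giving Legendre symbol 1.
(-217/631) = 1, so 631 splits.

split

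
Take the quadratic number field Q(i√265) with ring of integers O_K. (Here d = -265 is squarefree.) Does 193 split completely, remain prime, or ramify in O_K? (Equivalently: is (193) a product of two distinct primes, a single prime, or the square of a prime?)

p splits

d = -265 ≡ 3 (mod 4), so O_K = ℤ[√-265] and disc(K) = 4d = -1060.
193 ∤ -1060, so 193 is unramified.
Legendre symbol by Euler's criterion: (-265/193) ≡ (-265)^96 ≡ 1 (mod 193), i.e. (-265/193) = 1.
(-265/193) = 1, so 193 splits.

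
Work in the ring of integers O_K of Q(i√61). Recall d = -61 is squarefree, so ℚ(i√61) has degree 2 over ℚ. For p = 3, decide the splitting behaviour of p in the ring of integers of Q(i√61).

inert

d = -61 ≡ 3 (mod 4), so O_K = ℤ[√-61] and disc(K) = 4d = -244.
3 ∤ -244, so 3 is unramified.
Euler's criterion: (-61)^1 mod 3 = 2. Thus (-61|3) = -1.
Legendre symbol -1 ⇒ 3 is inert.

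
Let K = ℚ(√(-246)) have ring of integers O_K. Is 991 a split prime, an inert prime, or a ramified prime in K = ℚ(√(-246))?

remains prime (inert)

d = -246 ≡ 2 (mod 4), so O_K = ℤ[√-246] and disc(K) = 4d = -984.
disc(K) = -984 is not divisible by 991; 991 is unramified.
(-246/991) = 745^495 mod 991 = 990, giving Legendre symbol -1.
d is a non-residue mod p, hence 991 remains inert in O_K.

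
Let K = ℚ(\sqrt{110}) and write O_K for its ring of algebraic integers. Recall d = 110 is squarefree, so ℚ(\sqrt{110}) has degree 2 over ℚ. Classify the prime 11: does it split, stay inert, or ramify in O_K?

11 is ramified

Since 110 ≢ 1 mod 4, the ring of integers is ℤ[√110] with discriminant 4·110 = 440.
disc(K) = 440 = 11·40, so p = 11 is ramified.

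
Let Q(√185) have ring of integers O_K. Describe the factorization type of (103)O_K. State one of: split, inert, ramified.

Since 185 ≡ 1 mod 4, the ring of integers is ℤ[(1+√185)/2] with discriminant 185.
disc(K) = 185 is not divisible by 103; 103 is unramified.
Euler's criterion: 185^51 mod 103 = 1. Thus (185|103) = 1.
(185/103) = 1, so 103 splits.

split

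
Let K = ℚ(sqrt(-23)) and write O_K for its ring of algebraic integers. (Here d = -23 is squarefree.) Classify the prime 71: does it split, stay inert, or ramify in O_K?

71 splits in O_K

d = -23 ≡ 1 (mod 4), so O_K = ℤ[(1+√-23)/2] and disc(K) = d = -23.
disc(K) = -23 is not divisible by 71; 71 is unramified.
(-23/71) = 48^35 mod 71 = 1, giving Legendre symbol 1.
Legendre symbol 1 ⇒ 71 is split.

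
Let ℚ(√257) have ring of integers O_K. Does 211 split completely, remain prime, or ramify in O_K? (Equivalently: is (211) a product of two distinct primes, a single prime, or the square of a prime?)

d = 257 ≡ 1 (mod 4), so O_K = ℤ[(1+√257)/2] and disc(K) = d = 257.
disc(K) = 257 is not divisible by 211; 211 is unramified.
(257/211) = 46^105 mod 211 = 1, giving Legendre symbol 1.
d is a quadratic residue mod p, hence 211 splits in O_K.

split — (211) = 𝔭₁𝔭₂ with 𝔭₁ ≠ 𝔭₂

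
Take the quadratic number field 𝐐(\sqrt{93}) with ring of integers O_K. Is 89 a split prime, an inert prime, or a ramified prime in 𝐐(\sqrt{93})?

p splits

Since 93 ≡ 1 mod 4, the ring of integers is ℤ[(1+√93)/2] with discriminant 93.
disc(K) = 93 is not divisible by 89; 89 is unramified.
(93/89) = 4^44 mod 89 = 1, giving Legendre symbol 1.
Legendre symbol 1 ⇒ 89 is split.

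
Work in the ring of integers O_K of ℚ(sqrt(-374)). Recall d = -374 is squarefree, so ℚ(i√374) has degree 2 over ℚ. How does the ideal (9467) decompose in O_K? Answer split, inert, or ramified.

-374 mod 4 = 2, hence disc K = 4·(-374) = -1496 and O_K = ℤ[√-374].
9467 ∤ -1496, so 9467 is unramified.
Legendre symbol by Euler's criterion: (-374/9467) ≡ (-374)^4733 ≡ 1 (mod 9467), i.e. (-374/9467) = 1.
(-374/9467) = 1, so 9467 splits.

split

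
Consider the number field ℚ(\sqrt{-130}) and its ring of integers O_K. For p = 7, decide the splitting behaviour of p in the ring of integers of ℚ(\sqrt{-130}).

remains prime (inert)

d = -130 ≡ 2 (mod 4), so O_K = ℤ[√-130] and disc(K) = 4d = -520.
Since gcd(7, -520) = 1 the prime 7 does not ramify.
Compute (-130/7) via Euler: 3^((7-1)/2) mod 7 = 6, so (-130/7) = -1.
(-130/7) = -1, so 7 is inert.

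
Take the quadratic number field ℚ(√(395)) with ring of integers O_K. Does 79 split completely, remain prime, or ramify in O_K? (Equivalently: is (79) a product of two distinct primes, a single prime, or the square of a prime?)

Since 395 ≢ 1 mod 4, the ring of integers is ℤ[√395] with discriminant 4·395 = 1580.
disc(K) = 1580 = 79·20, so p = 79 is ramified.

ramifies in O_K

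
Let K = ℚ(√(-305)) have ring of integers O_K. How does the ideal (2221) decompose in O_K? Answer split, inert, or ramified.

d = -305 ≡ 3 (mod 4), so O_K = ℤ[√-305] and disc(K) = 4d = -1220.
disc(K) = -1220 is not divisible by 2221; 2221 is unramified.
Euler's criterion: (-305)^1110 mod 2221 = 1. Thus (-305|2221) = 1.
Legendre symbol 1 ⇒ 2221 is split.

split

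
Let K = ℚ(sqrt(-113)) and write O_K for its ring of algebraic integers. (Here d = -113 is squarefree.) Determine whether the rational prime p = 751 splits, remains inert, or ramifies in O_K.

-113 mod 4 = 3, hence disc K = 4·(-113) = -452 and O_K = ℤ[√-113].
Since gcd(751, -452) = 1 the prime 751 does not ramify.
Euler's criterion: (-113)^375 mod 751 = 1. Thus (-113|751) = 1.
d is a quadratic residue mod p, hence 751 splits in O_K.

split — (751) = 𝔭₁𝔭₂ with 𝔭₁ ≠ 𝔭₂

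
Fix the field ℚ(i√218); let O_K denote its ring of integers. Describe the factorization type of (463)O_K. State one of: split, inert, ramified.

inert — (463) stays prime in O_K

-218 mod 4 = 2, hence disc K = 4·(-218) = -872 and O_K = ℤ[√-218].
disc(K) = -872 is not divisible by 463; 463 is unramified.
(-218/463) = 245^231 mod 463 = 462, giving Legendre symbol -1.
Legendre symbol -1 ⇒ 463 is inert.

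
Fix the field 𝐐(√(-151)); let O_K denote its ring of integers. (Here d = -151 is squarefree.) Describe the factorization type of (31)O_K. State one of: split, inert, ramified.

31 splits in O_K

d = -151 ≡ 1 (mod 4), so O_K = ℤ[(1+√-151)/2] and disc(K) = d = -151.
Since gcd(31, -151) = 1 the prime 31 does not ramify.
(-151/31) = 4^15 mod 31 = 1, giving Legendre symbol 1.
(-151/31) = 1, so 31 splits.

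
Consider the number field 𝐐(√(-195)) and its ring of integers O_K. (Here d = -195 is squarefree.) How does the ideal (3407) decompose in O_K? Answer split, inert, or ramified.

split

-195 mod 4 = 1, hence disc K = -195 and O_K = ℤ[(1+√-195)/2].
Since gcd(3407, -195) = 1 the prime 3407 does not ramify.
Compute (-195/3407) via Euler: 3212^((3407-1)/2) mod 3407 = 1, so (-195/3407) = 1.
d is a quadratic residue mod p, hence 3407 splits in O_K.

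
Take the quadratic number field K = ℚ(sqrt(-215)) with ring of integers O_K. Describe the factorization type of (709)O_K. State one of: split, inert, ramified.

split — (709) = 𝔭₁𝔭₂ with 𝔭₁ ≠ 𝔭₂

d = -215 ≡ 1 (mod 4), so O_K = ℤ[(1+√-215)/2] and disc(K) = d = -215.
709 ∤ -215, so 709 is unramified.
(-215/709) = 494^354 mod 709 = 1, giving Legendre symbol 1.
Legendre symbol 1 ⇒ 709 is split.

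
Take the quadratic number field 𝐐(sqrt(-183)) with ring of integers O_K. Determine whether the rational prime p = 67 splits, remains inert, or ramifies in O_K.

Since -183 ≡ 1 mod 4, the ring of integers is ℤ[(1+√-183)/2] with discriminant -183.
Since gcd(67, -183) = 1 the prime 67 does not ramify.
Legendre symbol by Euler's criterion: (-183/67) ≡ (-183)^33 ≡ 66 (mod 67), i.e. (-183/67) = -1.
Legendre symbol -1 ⇒ 67 is inert.

67 remains inert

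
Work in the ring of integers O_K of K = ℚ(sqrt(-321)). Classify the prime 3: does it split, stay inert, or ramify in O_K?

d = -321 ≡ 3 (mod 4), so O_K = ℤ[√-321] and disc(K) = 4d = -1284.
disc(K) = -1284 = 3·(-428), so p = 3 is ramified.

p ramifies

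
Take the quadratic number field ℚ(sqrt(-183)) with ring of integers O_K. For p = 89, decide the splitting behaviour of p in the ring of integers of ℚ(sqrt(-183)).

89 splits in O_K

d = -183 ≡ 1 (mod 4), so O_K = ℤ[(1+√-183)/2] and disc(K) = d = -183.
89 ∤ -183, so 89 is unramified.
Compute (-183/89) via Euler: 84^((89-1)/2) mod 89 = 1, so (-183/89) = 1.
d is a quadratic residue mod p, hence 89 splits in O_K.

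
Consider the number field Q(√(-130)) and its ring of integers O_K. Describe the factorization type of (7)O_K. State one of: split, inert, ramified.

inert — (7) stays prime in O_K

d = -130 ≡ 2 (mod 4), so O_K = ℤ[√-130] and disc(K) = 4d = -520.
disc(K) = -520 is not divisible by 7; 7 is unramified.
Compute (-130/7) via Euler: 3^((7-1)/2) mod 7 = 6, so (-130/7) = -1.
d is a non-residue mod p, hence 7 remains inert in O_K.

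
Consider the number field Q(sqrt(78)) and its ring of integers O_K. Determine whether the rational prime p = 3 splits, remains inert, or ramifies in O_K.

3 is ramified

d = 78 ≡ 2 (mod 4), so O_K = ℤ[√78] and disc(K) = 4d = 312.
3 divides disc(K) = 312, so 3 ramifies.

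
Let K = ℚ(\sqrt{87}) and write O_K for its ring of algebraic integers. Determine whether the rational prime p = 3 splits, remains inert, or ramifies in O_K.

d = 87 ≡ 3 (mod 4), so O_K = ℤ[√87] and disc(K) = 4d = 348.
disc(K) = 348 = 3·116, so p = 3 is ramified.

3 is ramified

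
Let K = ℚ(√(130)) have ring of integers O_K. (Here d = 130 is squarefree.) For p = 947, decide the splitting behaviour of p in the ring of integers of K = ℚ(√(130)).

Since 130 ≢ 1 mod 4, the ring of integers is ℤ[√130] with discriminant 4·130 = 520.
947 ∤ 520, so 947 is unramified.
(130/947) = 130^473 mod 947 = 946, giving Legendre symbol -1.
d is a non-residue mod p, hence 947 remains inert in O_K.

remains prime (inert)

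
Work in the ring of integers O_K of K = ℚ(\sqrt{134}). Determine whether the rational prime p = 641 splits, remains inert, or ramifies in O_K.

d = 134 ≡ 2 (mod 4), so O_K = ℤ[√134] and disc(K) = 4d = 536.
disc(K) = 536 is not divisible by 641; 641 is unramified.
Legendre symbol by Euler's criterion: (134/641) ≡ 134^320 ≡ 640 (mod 641), i.e. (134/641) = -1.
(134/641) = -1, so 641 is inert.

p is inert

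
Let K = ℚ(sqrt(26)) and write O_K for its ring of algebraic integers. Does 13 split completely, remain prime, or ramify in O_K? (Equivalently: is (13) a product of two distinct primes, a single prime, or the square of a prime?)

13 is ramified

Since 26 ≢ 1 mod 4, the ring of integers is ℤ[√26] with discriminant 4·26 = 104.
Ramification test: 13 | 104. The prime 13 ramifies in K.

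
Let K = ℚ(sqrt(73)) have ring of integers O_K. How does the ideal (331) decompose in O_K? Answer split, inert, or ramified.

inert

d = 73 ≡ 1 (mod 4), so O_K = ℤ[(1+√73)/2] and disc(K) = d = 73.
disc(K) = 73 is not divisible by 331; 331 is unramified.
(73/331) = 73^165 mod 331 = 330, giving Legendre symbol -1.
d is a non-residue mod p, hence 331 remains inert in O_K.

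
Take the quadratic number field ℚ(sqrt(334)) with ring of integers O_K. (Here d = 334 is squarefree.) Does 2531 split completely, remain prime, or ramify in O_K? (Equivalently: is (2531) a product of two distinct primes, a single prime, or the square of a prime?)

Since 334 ≢ 1 mod 4, the ring of integers is ℤ[√334] with discriminant 4·334 = 1336.
2531 ∤ 1336, so 2531 is unramified.
(334/2531) = 334^1265 mod 2531 = 2530, giving Legendre symbol -1.
(334/2531) = -1, so 2531 is inert.

remains prime (inert)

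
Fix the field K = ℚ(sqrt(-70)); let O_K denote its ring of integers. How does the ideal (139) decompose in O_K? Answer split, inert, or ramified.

139 splits in O_K

Since -70 ≢ 1 mod 4, the ring of integers is ℤ[√-70] with discriminant 4·(-70) = -280.
disc(K) = -280 is not divisible by 139; 139 is unramified.
Compute (-70/139) via Euler: 69^((139-1)/2) mod 139 = 1, so (-70/139) = 1.
Legendre symbol 1 ⇒ 139 is split.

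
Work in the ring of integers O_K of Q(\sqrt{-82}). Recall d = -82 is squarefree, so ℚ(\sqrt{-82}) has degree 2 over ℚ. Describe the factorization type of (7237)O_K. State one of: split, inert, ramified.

Since -82 ≢ 1 mod 4, the ring of integers is ℤ[√-82] with discriminant 4·(-82) = -328.
Since gcd(7237, -328) = 1 the prime 7237 does not ramify.
(-82/7237) = 7155^3618 mod 7237 = 7236, giving Legendre symbol -1.
(-82/7237) = -1, so 7237 is inert.

inert — (7237) stays prime in O_K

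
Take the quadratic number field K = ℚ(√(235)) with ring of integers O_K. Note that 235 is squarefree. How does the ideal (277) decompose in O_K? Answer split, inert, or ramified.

235 mod 4 = 3, hence disc K = 4·235 = 940 and O_K = ℤ[√235].
disc(K) = 940 is not divisible by 277; 277 is unramified.
(235/277) = 235^138 mod 277 = 276, giving Legendre symbol -1.
Legendre symbol -1 ⇒ 277 is inert.

inert — (277) stays prime in O_K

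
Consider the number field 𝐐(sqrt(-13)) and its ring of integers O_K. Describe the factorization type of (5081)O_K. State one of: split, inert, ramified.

inert

d = -13 ≡ 3 (mod 4), so O_K = ℤ[√-13] and disc(K) = 4d = -52.
disc(K) = -52 is not divisible by 5081; 5081 is unramified.
Legendre symbol by Euler's criterion: (-13/5081) ≡ (-13)^2540 ≡ 5080 (mod 5081), i.e. (-13/5081) = -1.
Legendre symbol -1 ⇒ 5081 is inert.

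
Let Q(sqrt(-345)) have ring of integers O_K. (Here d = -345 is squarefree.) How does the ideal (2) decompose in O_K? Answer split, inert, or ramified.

d = -345 ≡ 3 (mod 4), so O_K = ℤ[√-345] and disc(K) = 4d = -1380.
2 divides disc(K) = -1380, so 2 ramifies.

ramified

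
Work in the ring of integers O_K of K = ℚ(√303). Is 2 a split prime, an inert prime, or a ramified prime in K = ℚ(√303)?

Since 303 ≢ 1 mod 4, the ring of integers is ℤ[√303] with discriminant 4·303 = 1212.
Ramification test: 2 | 1212. The prime 2 ramifies in K.

ramified — (2) = 𝔭²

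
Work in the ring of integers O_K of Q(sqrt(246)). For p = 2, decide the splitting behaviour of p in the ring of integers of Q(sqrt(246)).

p ramifies

246 mod 4 = 2, hence disc K = 4·246 = 984 and O_K = ℤ[√246].
disc(K) = 984 = 2·492, so p = 2 is ramified.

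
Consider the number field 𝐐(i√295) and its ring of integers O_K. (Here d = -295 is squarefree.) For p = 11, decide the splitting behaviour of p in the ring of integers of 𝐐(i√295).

-295 mod 4 = 1, hence disc K = -295 and O_K = ℤ[(1+√-295)/2].
11 ∤ -295, so 11 is unramified.
Euler's criterion: (-295)^5 mod 11 = 10. Thus (-295|11) = -1.
Legendre symbol -1 ⇒ 11 is inert.

11 remains inert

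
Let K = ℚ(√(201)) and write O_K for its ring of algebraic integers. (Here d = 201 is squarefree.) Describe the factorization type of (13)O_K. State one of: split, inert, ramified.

d = 201 ≡ 1 (mod 4), so O_K = ℤ[(1+√201)/2] and disc(K) = d = 201.
Since gcd(13, 201) = 1 the prime 13 does not ramify.
(201/13) = 6^6 mod 13 = 12, giving Legendre symbol -1.
d is a non-residue mod p, hence 13 remains inert in O_K.

remains prime (inert)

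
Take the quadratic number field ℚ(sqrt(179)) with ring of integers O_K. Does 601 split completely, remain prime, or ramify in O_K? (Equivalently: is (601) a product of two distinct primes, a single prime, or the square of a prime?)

splits completely

Since 179 ≢ 1 mod 4, the ring of integers is ℤ[√179] with discriminant 4·179 = 716.
disc(K) = 716 is not divisible by 601; 601 is unramified.
(179/601) = 179^300 mod 601 = 1, giving Legendre symbol 1.
Legendre symbol 1 ⇒ 601 is split.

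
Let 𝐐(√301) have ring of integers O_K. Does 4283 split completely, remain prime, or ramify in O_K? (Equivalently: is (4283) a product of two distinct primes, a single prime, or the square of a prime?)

p splits

Since 301 ≡ 1 mod 4, the ring of integers is ℤ[(1+√301)/2] with discriminant 301.
Since gcd(4283, 301) = 1 the prime 4283 does not ramify.
Euler's criterion: 301^2141 mod 4283 = 1. Thus (301|4283) = 1.
Legendre symbol 1 ⇒ 4283 is split.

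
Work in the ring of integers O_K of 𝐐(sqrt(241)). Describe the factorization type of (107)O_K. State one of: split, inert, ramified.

splits completely

d = 241 ≡ 1 (mod 4), so O_K = ℤ[(1+√241)/2] and disc(K) = d = 241.
107 ∤ 241, so 107 is unramified.
Legendre symbol by Euler's criterion: (241/107) ≡ 241^53 ≡ 1 (mod 107), i.e. (241/107) = 1.
(241/107) = 1, so 107 splits.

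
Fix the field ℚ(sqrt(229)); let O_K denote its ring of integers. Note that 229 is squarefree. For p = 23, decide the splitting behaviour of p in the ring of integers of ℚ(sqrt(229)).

inert — (23) stays prime in O_K

Since 229 ≡ 1 mod 4, the ring of integers is ℤ[(1+√229)/2] with discriminant 229.
disc(K) = 229 is not divisible by 23; 23 is unramified.
Legendre symbol by Euler's criterion: (229/23) ≡ 229^11 ≡ 22 (mod 23), i.e. (229/23) = -1.
(229/23) = -1, so 23 is inert.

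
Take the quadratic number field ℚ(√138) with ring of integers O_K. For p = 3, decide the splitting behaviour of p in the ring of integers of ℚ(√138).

ramified — (3) = 𝔭²

d = 138 ≡ 2 (mod 4), so O_K = ℤ[√138] and disc(K) = 4d = 552.
disc(K) = 552 = 3·184, so p = 3 is ramified.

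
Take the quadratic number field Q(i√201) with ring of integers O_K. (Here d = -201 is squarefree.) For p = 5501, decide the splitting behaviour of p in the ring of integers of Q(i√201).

Since -201 ≢ 1 mod 4, the ring of integers is ℤ[√-201] with discriminant 4·(-201) = -804.
disc(K) = -804 is not divisible by 5501; 5501 is unramified.
(-201/5501) = 5300^2750 mod 5501 = 1, giving Legendre symbol 1.
(-201/5501) = 1, so 5501 splits.

splits completely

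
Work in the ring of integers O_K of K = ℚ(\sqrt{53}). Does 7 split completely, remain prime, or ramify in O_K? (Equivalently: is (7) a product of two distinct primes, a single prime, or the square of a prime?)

d = 53 ≡ 1 (mod 4), so O_K = ℤ[(1+√53)/2] and disc(K) = d = 53.
Since gcd(7, 53) = 1 the prime 7 does not ramify.
Euler's criterion: 53^3 mod 7 = 1. Thus (53|7) = 1.
d is a quadratic residue mod p, hence 7 splits in O_K.

p splits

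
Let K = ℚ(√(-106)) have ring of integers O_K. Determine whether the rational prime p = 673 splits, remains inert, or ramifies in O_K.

Since -106 ≢ 1 mod 4, the ring of integers is ℤ[√-106] with discriminant 4·(-106) = -424.
disc(K) = -424 is not divisible by 673; 673 is unramified.
Legendre symbol by Euler's criterion: (-106/673) ≡ (-106)^336 ≡ 1 (mod 673), i.e. (-106/673) = 1.
(-106/673) = 1, so 673 splits.

splits completely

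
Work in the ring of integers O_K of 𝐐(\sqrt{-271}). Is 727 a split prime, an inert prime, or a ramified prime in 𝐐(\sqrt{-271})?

-271 mod 4 = 1, hence disc K = -271 and O_K = ℤ[(1+√-271)/2].
Since gcd(727, -271) = 1 the prime 727 does not ramify.
Legendre symbol by Euler's criterion: (-271/727) ≡ (-271)^363 ≡ 1 (mod 727), i.e. (-271/727) = 1.
(-271/727) = 1, so 727 splits.

splits completely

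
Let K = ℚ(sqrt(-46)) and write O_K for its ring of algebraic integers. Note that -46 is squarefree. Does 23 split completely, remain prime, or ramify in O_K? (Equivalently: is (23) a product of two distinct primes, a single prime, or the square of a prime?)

ramifies in O_K

Since -46 ≢ 1 mod 4, the ring of integers is ℤ[√-46] with discriminant 4·(-46) = -184.
disc(K) = -184 = 23·(-8), so p = 23 is ramified.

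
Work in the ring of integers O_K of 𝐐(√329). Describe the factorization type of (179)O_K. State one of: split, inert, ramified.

remains prime (inert)

329 mod 4 = 1, hence disc K = 329 and O_K = ℤ[(1+√329)/2].
Since gcd(179, 329) = 1 the prime 179 does not ramify.
Compute (329/179) via Euler: 150^((179-1)/2) mod 179 = 178, so (329/179) = -1.
d is a non-residue mod p, hence 179 remains inert in O_K.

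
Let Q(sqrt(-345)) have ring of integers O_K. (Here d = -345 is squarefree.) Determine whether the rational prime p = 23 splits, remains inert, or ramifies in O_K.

-345 mod 4 = 3, hence disc K = 4·(-345) = -1380 and O_K = ℤ[√-345].
23 divides disc(K) = -1380, so 23 ramifies.

ramifies in O_K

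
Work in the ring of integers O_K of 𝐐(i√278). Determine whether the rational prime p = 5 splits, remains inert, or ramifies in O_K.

remains prime (inert)

Since -278 ≢ 1 mod 4, the ring of integers is ℤ[√-278] with discriminant 4·(-278) = -1112.
5 ∤ -1112, so 5 is unramified.
Legendre symbol by Euler's criterion: (-278/5) ≡ (-278)^2 ≡ 4 (mod 5), i.e. (-278/5) = -1.
d is a non-residue mod p, hence 5 remains inert in O_K.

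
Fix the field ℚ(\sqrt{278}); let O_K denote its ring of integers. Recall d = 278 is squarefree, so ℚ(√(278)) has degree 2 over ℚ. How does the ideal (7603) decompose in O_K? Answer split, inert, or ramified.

inert

d = 278 ≡ 2 (mod 4), so O_K = ℤ[√278] and disc(K) = 4d = 1112.
Since gcd(7603, 1112) = 1 the prime 7603 does not ramify.
Euler's criterion: 278^3801 mod 7603 = 7602. Thus (278|7603) = -1.
Legendre symbol -1 ⇒ 7603 is inert.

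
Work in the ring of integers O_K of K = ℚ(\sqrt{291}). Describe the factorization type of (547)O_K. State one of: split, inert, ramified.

inert

291 mod 4 = 3, hence disc K = 4·291 = 1164 and O_K = ℤ[√291].
Since gcd(547, 1164) = 1 the prime 547 does not ramify.
(291/547) = 291^273 mod 547 = 546, giving Legendre symbol -1.
Legendre symbol -1 ⇒ 547 is inert.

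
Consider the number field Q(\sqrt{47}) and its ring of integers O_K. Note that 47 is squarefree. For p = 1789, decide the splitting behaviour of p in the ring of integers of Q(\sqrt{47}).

splits completely

Since 47 ≢ 1 mod 4, the ring of integers is ℤ[√47] with discriminant 4·47 = 188.
1789 ∤ 188, so 1789 is unramified.
Legendre symbol by Euler's criterion: (47/1789) ≡ 47^894 ≡ 1 (mod 1789), i.e. (47/1789) = 1.
(47/1789) = 1, so 1789 splits.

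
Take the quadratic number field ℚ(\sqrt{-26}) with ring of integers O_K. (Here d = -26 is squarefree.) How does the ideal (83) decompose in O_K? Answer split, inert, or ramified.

inert — (83) stays prime in O_K

Since -26 ≢ 1 mod 4, the ring of integers is ℤ[√-26] with discriminant 4·(-26) = -104.
83 ∤ -104, so 83 is unramified.
(-26/83) = 57^41 mod 83 = 82, giving Legendre symbol -1.
d is a non-residue mod p, hence 83 remains inert in O_K.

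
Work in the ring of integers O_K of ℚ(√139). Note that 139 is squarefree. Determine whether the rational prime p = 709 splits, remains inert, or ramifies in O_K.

d = 139 ≡ 3 (mod 4), so O_K = ℤ[√139] and disc(K) = 4d = 556.
709 ∤ 556, so 709 is unramified.
Euler's criterion: 139^354 mod 709 = 708. Thus (139|709) = -1.
d is a non-residue mod p, hence 709 remains inert in O_K.

inert — (709) stays prime in O_K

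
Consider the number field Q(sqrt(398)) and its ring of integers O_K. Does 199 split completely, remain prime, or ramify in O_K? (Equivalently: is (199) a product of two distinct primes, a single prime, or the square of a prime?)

ramifies in O_K

Since 398 ≢ 1 mod 4, the ring of integers is ℤ[√398] with discriminant 4·398 = 1592.
199 divides disc(K) = 1592, so 199 ramifies.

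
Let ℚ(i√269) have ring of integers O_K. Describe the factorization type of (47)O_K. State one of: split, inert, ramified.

inert

d = -269 ≡ 3 (mod 4), so O_K = ℤ[√-269] and disc(K) = 4d = -1076.
Since gcd(47, -1076) = 1 the prime 47 does not ramify.
Euler's criterion: (-269)^23 mod 47 = 46. Thus (-269|47) = -1.
d is a non-residue mod p, hence 47 remains inert in O_K.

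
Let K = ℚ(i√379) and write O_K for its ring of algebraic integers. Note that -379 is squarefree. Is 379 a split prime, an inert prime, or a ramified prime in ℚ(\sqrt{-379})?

d = -379 ≡ 1 (mod 4), so O_K = ℤ[(1+√-379)/2] and disc(K) = d = -379.
Ramification test: 379 | -379. The prime 379 ramifies in K.

379 is ramified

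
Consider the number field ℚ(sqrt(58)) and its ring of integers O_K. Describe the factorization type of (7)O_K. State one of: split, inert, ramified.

58 mod 4 = 2, hence disc K = 4·58 = 232 and O_K = ℤ[√58].
7 ∤ 232, so 7 is unramified.
(58/7) = 2^3 mod 7 = 1, giving Legendre symbol 1.
Legendre symbol 1 ⇒ 7 is split.

splits completely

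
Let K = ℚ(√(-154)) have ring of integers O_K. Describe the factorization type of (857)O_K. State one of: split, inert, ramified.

d = -154 ≡ 2 (mod 4), so O_K = ℤ[√-154] and disc(K) = 4d = -616.
disc(K) = -616 is not divisible by 857; 857 is unramified.
Euler's criterion: (-154)^428 mod 857 = 1. Thus (-154|857) = 1.
Legendre symbol 1 ⇒ 857 is split.

857 splits in O_K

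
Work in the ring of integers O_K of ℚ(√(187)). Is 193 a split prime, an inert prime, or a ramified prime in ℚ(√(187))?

d = 187 ≡ 3 (mod 4), so O_K = ℤ[√187] and disc(K) = 4d = 748.
disc(K) = 748 is not divisible by 193; 193 is unramified.
Euler's criterion: 187^96 mod 193 = 1. Thus (187|193) = 1.
(187/193) = 1, so 193 splits.

split — (193) = 𝔭₁𝔭₂ with 𝔭₁ ≠ 𝔭₂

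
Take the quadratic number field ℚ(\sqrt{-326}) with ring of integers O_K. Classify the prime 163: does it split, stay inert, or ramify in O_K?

ramified

d = -326 ≡ 2 (mod 4), so O_K = ℤ[√-326] and disc(K) = 4d = -1304.
disc(K) = -1304 = 163·(-8), so p = 163 is ramified.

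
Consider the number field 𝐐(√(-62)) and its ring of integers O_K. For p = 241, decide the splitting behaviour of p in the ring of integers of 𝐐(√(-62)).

p is inert

d = -62 ≡ 2 (mod 4), so O_K = ℤ[√-62] and disc(K) = 4d = -248.
Since gcd(241, -248) = 1 the prime 241 does not ramify.
(-62/241) = 179^120 mod 241 = 240, giving Legendre symbol -1.
d is a non-residue mod p, hence 241 remains inert in O_K.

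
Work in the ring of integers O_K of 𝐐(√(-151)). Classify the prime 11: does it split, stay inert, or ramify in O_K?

-151 mod 4 = 1, hence disc K = -151 and O_K = ℤ[(1+√-151)/2].
11 ∤ -151, so 11 is unramified.
Euler's criterion: (-151)^5 mod 11 = 1. Thus (-151|11) = 1.
(-151/11) = 1, so 11 splits.

splits completely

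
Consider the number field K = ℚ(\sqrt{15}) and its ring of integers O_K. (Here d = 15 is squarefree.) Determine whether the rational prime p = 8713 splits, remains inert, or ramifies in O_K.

15 mod 4 = 3, hence disc K = 4·15 = 60 and O_K = ℤ[√15].
disc(K) = 60 is not divisible by 8713; 8713 is unramified.
Compute (15/8713) via Euler: 15^((8713-1)/2) mod 8713 = 8712, so (15/8713) = -1.
(15/8713) = -1, so 8713 is inert.

remains prime (inert)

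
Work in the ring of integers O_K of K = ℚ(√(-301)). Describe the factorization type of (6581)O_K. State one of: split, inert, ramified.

inert — (6581) stays prime in O_K

Since -301 ≢ 1 mod 4, the ring of integers is ℤ[√-301] with discriminant 4·(-301) = -1204.
disc(K) = -1204 is not divisible by 6581; 6581 is unramified.
(-301/6581) = 6280^3290 mod 6581 = 6580, giving Legendre symbol -1.
Legendre symbol -1 ⇒ 6581 is inert.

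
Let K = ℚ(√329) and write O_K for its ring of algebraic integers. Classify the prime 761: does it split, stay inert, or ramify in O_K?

761 remains inert

d = 329 ≡ 1 (mod 4), so O_K = ℤ[(1+√329)/2] and disc(K) = d = 329.
761 ∤ 329, so 761 is unramified.
Euler's criterion: 329^380 mod 761 = 760. Thus (329|761) = -1.
(329/761) = -1, so 761 is inert.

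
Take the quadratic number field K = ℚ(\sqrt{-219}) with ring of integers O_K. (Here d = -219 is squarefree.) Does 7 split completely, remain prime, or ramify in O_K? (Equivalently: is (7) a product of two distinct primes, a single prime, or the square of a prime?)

d = -219 ≡ 1 (mod 4), so O_K = ℤ[(1+√-219)/2] and disc(K) = d = -219.
disc(K) = -219 is not divisible by 7; 7 is unramified.
(-219/7) = 5^3 mod 7 = 6, giving Legendre symbol -1.
Legendre symbol -1 ⇒ 7 is inert.

remains prime (inert)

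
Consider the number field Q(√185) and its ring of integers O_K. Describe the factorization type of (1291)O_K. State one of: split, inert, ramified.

splits completely

185 mod 4 = 1, hence disc K = 185 and O_K = ℤ[(1+√185)/2].
1291 ∤ 185, so 1291 is unramified.
Euler's criterion: 185^645 mod 1291 = 1. Thus (185|1291) = 1.
Legendre symbol 1 ⇒ 1291 is split.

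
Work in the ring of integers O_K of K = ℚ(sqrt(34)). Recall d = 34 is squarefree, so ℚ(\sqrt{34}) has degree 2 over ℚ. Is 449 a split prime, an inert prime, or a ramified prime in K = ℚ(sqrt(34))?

p is inert

34 mod 4 = 2, hence disc K = 4·34 = 136 and O_K = ℤ[√34].
449 ∤ 136, so 449 is unramified.
Euler's criterion: 34^224 mod 449 = 448. Thus (34|449) = -1.
(34/449) = -1, so 449 is inert.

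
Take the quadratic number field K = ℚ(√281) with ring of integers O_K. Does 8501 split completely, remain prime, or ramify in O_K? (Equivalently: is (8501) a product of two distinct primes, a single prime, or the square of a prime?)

281 mod 4 = 1, hence disc K = 281 and O_K = ℤ[(1+√281)/2].
8501 ∤ 281, so 8501 is unramified.
Legendre symbol by Euler's criterion: (281/8501) ≡ 281^4250 ≡ 8500 (mod 8501), i.e. (281/8501) = -1.
d is a non-residue mod p, hence 8501 remains inert in O_K.

p is inert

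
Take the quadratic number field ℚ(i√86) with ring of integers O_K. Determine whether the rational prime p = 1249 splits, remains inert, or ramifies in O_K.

p is inert

Since -86 ≢ 1 mod 4, the ring of integers is ℤ[√-86] with discriminant 4·(-86) = -344.
disc(K) = -344 is not divisible by 1249; 1249 is unramified.
Euler's criterion: (-86)^624 mod 1249 = 1248. Thus (-86|1249) = -1.
(-86/1249) = -1, so 1249 is inert.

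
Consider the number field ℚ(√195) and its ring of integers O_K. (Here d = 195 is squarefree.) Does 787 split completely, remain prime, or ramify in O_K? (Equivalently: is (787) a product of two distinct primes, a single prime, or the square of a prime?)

195 mod 4 = 3, hence disc K = 4·195 = 780 and O_K = ℤ[√195].
Since gcd(787, 780) = 1 the prime 787 does not ramify.
(195/787) = 195^393 mod 787 = 786, giving Legendre symbol -1.
Legendre symbol -1 ⇒ 787 is inert.

remains prime (inert)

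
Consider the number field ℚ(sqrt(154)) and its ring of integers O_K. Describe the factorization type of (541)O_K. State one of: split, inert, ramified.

541 splits in O_K

154 mod 4 = 2, hence disc K = 4·154 = 616 and O_K = ℤ[√154].
Since gcd(541, 616) = 1 the prime 541 does not ramify.
Legendre symbol by Euler's criterion: (154/541) ≡ 154^270 ≡ 1 (mod 541), i.e. (154/541) = 1.
Legendre symbol 1 ⇒ 541 is split.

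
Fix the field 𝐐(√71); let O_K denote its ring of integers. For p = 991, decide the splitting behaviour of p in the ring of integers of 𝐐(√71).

71 mod 4 = 3, hence disc K = 4·71 = 284 and O_K = ℤ[√71].
991 ∤ 284, so 991 is unramified.
Compute (71/991) via Euler: 71^((991-1)/2) mod 991 = 1, so (71/991) = 1.
d is a quadratic residue mod p, hence 991 splits in O_K.

p splits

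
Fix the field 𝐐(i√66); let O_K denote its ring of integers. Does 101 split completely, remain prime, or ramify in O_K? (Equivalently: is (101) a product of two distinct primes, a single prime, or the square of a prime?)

Since -66 ≢ 1 mod 4, the ring of integers is ℤ[√-66] with discriminant 4·(-66) = -264.
Since gcd(101, -264) = 1 the prime 101 does not ramify.
(-66/101) = 35^50 mod 101 = 100, giving Legendre symbol -1.
(-66/101) = -1, so 101 is inert.

101 remains inert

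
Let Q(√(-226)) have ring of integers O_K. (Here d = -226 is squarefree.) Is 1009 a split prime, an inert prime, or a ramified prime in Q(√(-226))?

1009 splits in O_K

Since -226 ≢ 1 mod 4, the ring of integers is ℤ[√-226] with discriminant 4·(-226) = -904.
disc(K) = -904 is not divisible by 1009; 1009 is unramified.
Euler's criterion: (-226)^504 mod 1009 = 1. Thus (-226|1009) = 1.
(-226/1009) = 1, so 1009 splits.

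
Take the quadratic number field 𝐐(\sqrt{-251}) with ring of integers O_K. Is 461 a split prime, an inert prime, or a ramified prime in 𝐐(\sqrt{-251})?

461 remains inert

d = -251 ≡ 1 (mod 4), so O_K = ℤ[(1+√-251)/2] and disc(K) = d = -251.
disc(K) = -251 is not divisible by 461; 461 is unramified.
(-251/461) = 210^230 mod 461 = 460, giving Legendre symbol -1.
d is a non-residue mod p, hence 461 remains inert in O_K.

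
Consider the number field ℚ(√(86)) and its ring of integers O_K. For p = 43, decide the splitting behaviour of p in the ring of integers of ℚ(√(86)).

ramified

86 mod 4 = 2, hence disc K = 4·86 = 344 and O_K = ℤ[√86].
disc(K) = 344 = 43·8, so p = 43 is ramified.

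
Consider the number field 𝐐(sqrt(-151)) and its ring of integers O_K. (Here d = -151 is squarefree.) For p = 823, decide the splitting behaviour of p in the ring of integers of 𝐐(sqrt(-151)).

splits completely

Since -151 ≡ 1 mod 4, the ring of integers is ℤ[(1+√-151)/2] with discriminant -151.
823 ∤ -151, so 823 is unramified.
(-151/823) = 672^411 mod 823 = 1, giving Legendre symbol 1.
d is a quadratic residue mod p, hence 823 splits in O_K.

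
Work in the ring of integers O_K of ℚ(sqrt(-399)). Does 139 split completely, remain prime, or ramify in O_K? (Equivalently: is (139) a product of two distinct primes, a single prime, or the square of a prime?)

inert

Since -399 ≡ 1 mod 4, the ring of integers is ℤ[(1+√-399)/2] with discriminant -399.
139 ∤ -399, so 139 is unramified.
Euler's criterion: (-399)^69 mod 139 = 138. Thus (-399|139) = -1.
(-399/139) = -1, so 139 is inert.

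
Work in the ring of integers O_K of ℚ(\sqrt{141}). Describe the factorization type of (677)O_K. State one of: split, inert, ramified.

Since 141 ≡ 1 mod 4, the ring of integers is ℤ[(1+√141)/2] with discriminant 141.
disc(K) = 141 is not divisible by 677; 677 is unramified.
Euler's criterion: 141^338 mod 677 = 1. Thus (141|677) = 1.
d is a quadratic residue mod p, hence 677 splits in O_K.

p splits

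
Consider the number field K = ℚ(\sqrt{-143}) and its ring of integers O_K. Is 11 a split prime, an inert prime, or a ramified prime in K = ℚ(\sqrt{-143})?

Since -143 ≡ 1 mod 4, the ring of integers is ℤ[(1+√-143)/2] with discriminant -143.
11 divides disc(K) = -143, so 11 ramifies.

11 is ramified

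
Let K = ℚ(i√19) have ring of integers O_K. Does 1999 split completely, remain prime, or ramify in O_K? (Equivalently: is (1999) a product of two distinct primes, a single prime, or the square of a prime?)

1999 splits in O_K

d = -19 ≡ 1 (mod 4), so O_K = ℤ[(1+√-19)/2] and disc(K) = d = -19.
1999 ∤ -19, so 1999 is unramified.
Compute (-19/1999) via Euler: 1980^((1999-1)/2) mod 1999 = 1, so (-19/1999) = 1.
d is a quadratic residue mod p, hence 1999 splits in O_K.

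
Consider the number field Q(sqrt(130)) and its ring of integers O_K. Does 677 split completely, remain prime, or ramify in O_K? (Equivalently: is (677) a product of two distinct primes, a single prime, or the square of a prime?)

130 mod 4 = 2, hence disc K = 4·130 = 520 and O_K = ℤ[√130].
677 ∤ 520, so 677 is unramified.
Legendre symbol by Euler's criterion: (130/677) ≡ 130^338 ≡ 1 (mod 677), i.e. (130/677) = 1.
d is a quadratic residue mod p, hence 677 splits in O_K.

split — (677) = 𝔭₁𝔭₂ with 𝔭₁ ≠ 𝔭₂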